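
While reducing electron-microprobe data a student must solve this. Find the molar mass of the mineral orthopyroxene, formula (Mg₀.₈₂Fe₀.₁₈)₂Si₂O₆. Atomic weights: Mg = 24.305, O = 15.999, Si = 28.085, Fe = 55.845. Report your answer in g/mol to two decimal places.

212.13 g/mol

Mg: 1.64 × 24.305 = 39.8602
Fe: 0.36 × 55.845 = 20.1042
Si: 2 × 28.085 = 56.1700
O: 6 × 15.999 = 95.9940
Summing the contributions gives the formula mass.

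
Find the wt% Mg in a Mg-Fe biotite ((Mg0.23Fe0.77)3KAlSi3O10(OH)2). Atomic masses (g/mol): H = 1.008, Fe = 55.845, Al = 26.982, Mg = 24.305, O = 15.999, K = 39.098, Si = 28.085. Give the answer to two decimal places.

Formula mass = 0.69×24.305 + 2.31×55.845 + 1×39.098 + 1×26.982 + 3×28.085 + 12×15.999 + 2×1.008 = 490.111 g/mol, of which 16.770 g is Mg.
So Mg makes up 16.770/490.111 = 0.0342 of the mass, i.e. 3.42%.

3.42 wt%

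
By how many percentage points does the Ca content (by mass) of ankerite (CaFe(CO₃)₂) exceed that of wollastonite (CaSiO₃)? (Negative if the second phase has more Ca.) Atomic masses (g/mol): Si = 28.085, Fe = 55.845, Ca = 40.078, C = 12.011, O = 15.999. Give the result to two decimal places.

-15.94 percentage points

M(CaFe(CO₃)₂) = 215.939 g/mol, so wt% Ca = 40.078/215.939 × 100 = 18.56%.
M(CaSiO₃) = 116.160 g/mol, so wt% Ca = 40.078/116.160 × 100 = 34.50%.
18.56 − 34.50 = -15.94 pp.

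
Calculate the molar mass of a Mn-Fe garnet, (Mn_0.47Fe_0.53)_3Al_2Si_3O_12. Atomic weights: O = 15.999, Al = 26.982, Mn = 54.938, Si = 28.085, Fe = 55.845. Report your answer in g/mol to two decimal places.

496.46 g/mol

The formula mass is the sum 1.41·54.938 + 1.59·55.845 + 2·26.982 + 3·28.085 + 12·15.999.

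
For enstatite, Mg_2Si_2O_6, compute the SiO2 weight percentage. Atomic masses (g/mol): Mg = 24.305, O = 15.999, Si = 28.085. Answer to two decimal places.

59.85 wt%

Molar mass of Mg_2Si_2O_6 = 2×24.305 + 2×28.085 + 6×15.999 = 200.774 g/mol.
Each formula unit contains 2 Si, equivalent to 2/1 = 2.0000 mol SiO2.
M(SiO2) = 1×28.085 + 2×15.999 = 60.083 g/mol.
Mass of SiO2 per formula unit = 2.0000 × 60.083 = 120.166 g.
SiO2 wt% = 120.166 / 200.774 × 100 = 59.85%.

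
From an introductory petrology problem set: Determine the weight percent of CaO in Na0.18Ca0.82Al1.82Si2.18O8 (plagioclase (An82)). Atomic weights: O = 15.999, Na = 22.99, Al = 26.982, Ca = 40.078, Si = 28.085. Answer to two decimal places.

16.70 wt%

M(Na0.18Ca0.82Al1.82Si2.18O8) = 275.327 g/mol; M(CaO) = 56.077 g/mol.
Moles CaO per formula unit = 0.82 Ca ÷ 1 = 0.8200.
CaO fraction = (0.8200 × 56.077) / 275.327 = 45.983/275.327 = 0.1670.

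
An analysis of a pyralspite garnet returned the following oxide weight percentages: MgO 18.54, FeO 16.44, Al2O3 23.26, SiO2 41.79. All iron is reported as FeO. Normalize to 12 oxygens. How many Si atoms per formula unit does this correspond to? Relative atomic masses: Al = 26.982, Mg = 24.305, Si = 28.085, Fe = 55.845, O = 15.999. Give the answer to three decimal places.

3.019 Si apfu

18.54 wt% MgO ÷ 40.304 g/mol = 0.46000 mol, giving 0.46000 Mg and 0.46000 O.
16.44 wt% FeO ÷ 71.844 g/mol = 0.22883 mol, giving 0.22883 Fe and 0.22883 O.
23.26 wt% Al2O3 ÷ 101.961 g/mol = 0.22813 mol, giving 0.45626 Al and 0.68439 O.
41.79 wt% SiO2 ÷ 60.083 g/mol = 0.69554 mol, giving 0.69554 Si and 1.39108 O.
Oxygen sums to 2.76430; scaling by 12/2.76430 = 4.34106 puts the formula on 12 O.
Si: 0.69554 × 4.34106 = 3.019 atoms per formula unit.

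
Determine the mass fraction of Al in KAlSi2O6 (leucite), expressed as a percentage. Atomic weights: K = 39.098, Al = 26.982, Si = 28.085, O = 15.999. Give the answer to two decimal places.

Formula mass = 1*39.098 + 1*26.982 + 2*28.085 + 6*15.999 = 218.244 g/mol, of which 26.982 g is Al.
So Al makes up 26.982/218.244 = 0.1236 of the mass, i.e. 12.36%.

12.36 weight percent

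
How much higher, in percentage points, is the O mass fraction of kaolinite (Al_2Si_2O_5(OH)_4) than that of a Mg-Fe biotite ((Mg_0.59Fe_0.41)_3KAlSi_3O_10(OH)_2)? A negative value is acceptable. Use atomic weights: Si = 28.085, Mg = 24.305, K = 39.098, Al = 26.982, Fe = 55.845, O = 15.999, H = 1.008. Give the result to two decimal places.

First mineral: 143.991 g O in 258.157 g formula = 55.78 wt% O.
Second mineral: 191.988 g O in 456.048 g formula = 42.10 wt% O.
55.78% − 42.10% gives a difference of 13.68 percentage points.

13.68 percentage points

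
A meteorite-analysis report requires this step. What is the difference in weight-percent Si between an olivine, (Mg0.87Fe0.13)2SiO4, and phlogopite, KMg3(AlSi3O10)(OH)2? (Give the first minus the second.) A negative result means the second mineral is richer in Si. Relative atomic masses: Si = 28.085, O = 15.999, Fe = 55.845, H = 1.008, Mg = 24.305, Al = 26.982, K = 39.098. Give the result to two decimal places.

-1.33 percentage points

Si in (Mg0.87Fe0.13)2SiO4: molar mass 148.891 g/mol; 1×28.085 = 28.085 g → 18.86 wt%.
Si in KMg3(AlSi3O10)(OH)2: molar mass 417.254 g/mol; 3×28.085 = 84.255 g → 20.19 wt%.
Difference = 18.86 − 20.19 = -1.33 percentage points.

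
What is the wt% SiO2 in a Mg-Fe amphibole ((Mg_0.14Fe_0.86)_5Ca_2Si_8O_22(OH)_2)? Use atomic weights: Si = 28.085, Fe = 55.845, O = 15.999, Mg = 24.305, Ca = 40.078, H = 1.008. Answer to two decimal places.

50.70 wt%

M((Mg_0.14Fe_0.86)_5Ca_2Si_8O_22(OH)_2) = 947.975 g/mol; M(SiO2) = 60.083 g/mol.
Moles SiO2 per formula unit = 8 Si ÷ 1 = 8.0000.
SiO2 fraction = (8.0000 × 60.083) / 947.975 = 480.664/947.975 = 0.5070.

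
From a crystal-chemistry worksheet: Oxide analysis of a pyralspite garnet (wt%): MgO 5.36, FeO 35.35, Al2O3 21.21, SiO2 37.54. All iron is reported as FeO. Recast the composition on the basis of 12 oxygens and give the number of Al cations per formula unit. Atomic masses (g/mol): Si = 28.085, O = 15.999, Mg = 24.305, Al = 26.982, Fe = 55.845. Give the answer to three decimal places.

MgO: 5.36/40.304 = 0.13299 mol → 0.13299 mol Mg, 0.13299 mol O.
FeO: 35.35/71.844 = 0.49204 mol → 0.49204 mol Fe, 0.49204 mol O.
Al2O3: 21.21/101.961 = 0.20802 mol → 0.41604 mol Al, 0.62406 mol O.
SiO2: 37.54/60.083 = 0.62480 mol → 0.62480 mol Si, 1.24960 mol O.
Total oxygen = 2.49869 mol. Normalization factor = 12/2.49869 = 4.80252.
Al per 12 O = 0.41604 × 4.80252 = 1.998.

1.998 Al apfu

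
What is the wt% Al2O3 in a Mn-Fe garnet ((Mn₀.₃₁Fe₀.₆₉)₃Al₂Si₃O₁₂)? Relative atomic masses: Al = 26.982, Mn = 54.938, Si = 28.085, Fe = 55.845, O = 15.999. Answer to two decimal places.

20.52 wt%

Molar mass of (Mn₀.₃₁Fe₀.₆₉)₃Al₂Si₃O₁₂ = 0.93*54.938 + 2.07*55.845 + 2*26.982 + 3*28.085 + 12*15.999 = 496.898 g/mol.
Each formula unit contains 2 Al, equivalent to 2/2 = 1.0000 mol Al2O3.
M(Al2O3) = 2×26.982 + 3×15.999 = 101.961 g/mol.
Mass of Al2O3 per formula unit = 1.0000 × 101.961 = 101.961 g.
Al2O3 wt% = 101.961 / 496.898 × 100 = 20.52%.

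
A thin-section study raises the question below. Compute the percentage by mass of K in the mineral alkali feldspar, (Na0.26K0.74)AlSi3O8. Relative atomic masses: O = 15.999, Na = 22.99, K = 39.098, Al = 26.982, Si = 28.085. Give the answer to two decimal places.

10.55 weight percent

Formula mass = 0.26*22.99 + 0.74*39.098 + 1*26.982 + 3*28.085 + 8*15.999 = 274.139 g/mol, of which 28.933 g is K.
So K makes up 28.933/274.139 = 0.1055 of the mass, i.e. 10.55%.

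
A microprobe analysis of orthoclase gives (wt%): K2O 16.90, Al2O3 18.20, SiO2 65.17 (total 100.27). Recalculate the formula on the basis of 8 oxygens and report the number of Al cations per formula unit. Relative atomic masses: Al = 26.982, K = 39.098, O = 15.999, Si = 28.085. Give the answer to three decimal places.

0.990 Al apfu

16.90 wt% K2O ÷ 94.195 g/mol = 0.17942 mol, giving 0.35884 K and 0.17942 O.
18.20 wt% Al2O3 ÷ 101.961 g/mol = 0.17850 mol, giving 0.35700 Al and 0.53550 O.
65.17 wt% SiO2 ÷ 60.083 g/mol = 1.08467 mol, giving 1.08467 Si and 2.16934 O.
Oxygen sums to 2.88426; scaling by 8/2.88426 = 2.77368 puts the formula on 8 O.
Al: 0.35700 × 2.77368 = 0.990 atoms per formula unit.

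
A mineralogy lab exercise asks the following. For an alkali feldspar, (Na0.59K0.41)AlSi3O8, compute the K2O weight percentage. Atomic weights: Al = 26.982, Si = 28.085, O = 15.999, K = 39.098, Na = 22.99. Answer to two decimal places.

7.18 wt%

Formula mass = 268.823 g/mol.
0.41 K → 0.2050 mol K2O per formula unit; M(K2O) = 94.195, so K2O mass = 19.310 g.
19.310/268.823 × 100 = 7.18 wt%.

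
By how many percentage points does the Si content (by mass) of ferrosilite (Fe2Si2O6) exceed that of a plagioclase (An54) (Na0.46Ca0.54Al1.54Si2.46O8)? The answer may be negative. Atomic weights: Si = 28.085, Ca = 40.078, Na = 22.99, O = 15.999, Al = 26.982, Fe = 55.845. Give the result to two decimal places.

First mineral: 56.170 g Si in 263.854 g formula = 21.29 wt% Si.
Second mineral: 69.089 g Si in 270.851 g formula = 25.51 wt% Si.
21.29% − 25.51% gives a difference of -4.22 percentage points.

-4.22 percentage points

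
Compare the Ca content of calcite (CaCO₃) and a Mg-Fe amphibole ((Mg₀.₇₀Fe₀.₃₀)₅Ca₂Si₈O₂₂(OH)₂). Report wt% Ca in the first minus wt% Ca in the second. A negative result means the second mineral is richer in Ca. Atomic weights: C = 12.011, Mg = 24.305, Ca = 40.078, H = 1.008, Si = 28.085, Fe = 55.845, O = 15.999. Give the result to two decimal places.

30.72 percentage points

First mineral: 40.078 g Ca in 100.086 g formula = 40.04 wt% Ca.
Second mineral: 80.156 g Ca in 859.663 g formula = 9.32 wt% Ca.
40.04% − 9.32% gives a difference of 30.72 percentage points.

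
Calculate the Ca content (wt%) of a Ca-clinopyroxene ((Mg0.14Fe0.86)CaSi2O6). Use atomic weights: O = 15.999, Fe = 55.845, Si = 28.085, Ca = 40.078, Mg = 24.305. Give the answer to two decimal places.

Formula mass = 0.14*24.305 + 0.86*55.845 + 1*40.078 + 2*28.085 + 6*15.999 = 243.671 g/mol, of which 40.078 g is Ca.
So Ca makes up 40.078/243.671 = 0.1645 of the mass, i.e. 16.45%.

16.45 wt%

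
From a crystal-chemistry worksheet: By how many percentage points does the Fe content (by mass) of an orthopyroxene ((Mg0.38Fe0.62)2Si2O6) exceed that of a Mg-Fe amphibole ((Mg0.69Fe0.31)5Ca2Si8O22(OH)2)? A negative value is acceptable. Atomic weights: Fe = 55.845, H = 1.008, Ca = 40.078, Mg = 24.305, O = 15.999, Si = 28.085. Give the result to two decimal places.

18.82 percentage points

Fe in (Mg0.38Fe0.62)2Si2O6: molar mass 239.884 g/mol; 1.24×55.845 = 69.248 g → 28.87 wt%.
Fe in (Mg0.69Fe0.31)5Ca2Si8O22(OH)2: molar mass 861.240 g/mol; 1.55×55.845 = 86.560 g → 10.05 wt%.
Difference = 28.87 − 10.05 = 18.82 percentage points.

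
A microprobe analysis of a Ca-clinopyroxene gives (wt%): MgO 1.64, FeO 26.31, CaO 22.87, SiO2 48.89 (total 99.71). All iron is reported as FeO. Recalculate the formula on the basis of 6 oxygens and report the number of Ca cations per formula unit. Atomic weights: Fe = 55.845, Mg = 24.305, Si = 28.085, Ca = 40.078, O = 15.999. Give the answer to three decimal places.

MgO: 1.64/40.304 = 0.04069 mol → 0.04069 mol Mg, 0.04069 mol O.
FeO: 26.31/71.844 = 0.36621 mol → 0.36621 mol Fe, 0.36621 mol O.
CaO: 22.87/56.077 = 0.40783 mol → 0.40783 mol Ca, 0.40783 mol O.
SiO2: 48.89/60.083 = 0.81371 mol → 0.81371 mol Si, 1.62742 mol O.
Total oxygen = 2.44215 mol. Normalization factor = 6/2.44215 = 2.45685.
Ca per 6 O = 0.40783 × 2.45685 = 1.002.

1.002 Ca apfu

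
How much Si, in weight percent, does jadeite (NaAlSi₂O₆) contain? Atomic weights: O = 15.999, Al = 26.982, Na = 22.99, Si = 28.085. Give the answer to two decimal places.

27.79 weight percent

Molar mass of NaAlSi₂O₆: 1*22.99 + 1*26.982 + 2*28.085 + 6*15.999 = 202.136 g/mol.
Mass of Si per formula unit: 2 × 28.085 = 56.170 g.
Weight fraction Si = 56.170 / 202.136 = 0.2779.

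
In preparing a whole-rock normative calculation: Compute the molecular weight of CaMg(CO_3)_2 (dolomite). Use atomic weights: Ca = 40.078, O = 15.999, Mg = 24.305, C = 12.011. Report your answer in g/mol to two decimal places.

184.40 g/mol

The formula mass is the sum 1·40.078 + 1·24.305 + 2·12.011 + 6·15.999.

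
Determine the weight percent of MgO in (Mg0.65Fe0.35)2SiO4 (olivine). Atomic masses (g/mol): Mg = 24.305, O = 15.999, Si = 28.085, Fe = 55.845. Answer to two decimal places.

32.19 wt%

M((Mg0.65Fe0.35)2SiO4) = 162.769 g/mol; M(MgO) = 40.304 g/mol.
Moles MgO per formula unit = 1.30 Mg ÷ 1 = 1.3000.
MgO fraction = (1.3000 × 40.304) / 162.769 = 52.395/162.769 = 0.3219.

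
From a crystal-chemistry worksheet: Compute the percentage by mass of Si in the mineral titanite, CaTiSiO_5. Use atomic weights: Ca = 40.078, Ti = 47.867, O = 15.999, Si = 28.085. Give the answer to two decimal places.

14.33 wt%

Formula mass = 1×40.078 + 1×47.867 + 1×28.085 + 5×15.999 = 196.025 g/mol, of which 28.085 g is Si.
So Si makes up 28.085/196.025 = 0.1433 of the mass, i.e. 14.33%.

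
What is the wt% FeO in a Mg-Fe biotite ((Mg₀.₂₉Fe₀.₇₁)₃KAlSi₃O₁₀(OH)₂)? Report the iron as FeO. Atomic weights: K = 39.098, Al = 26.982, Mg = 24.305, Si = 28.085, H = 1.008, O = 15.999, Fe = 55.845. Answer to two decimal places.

Molar mass of (Mg₀.₂₉Fe₀.₇₁)₃KAlSi₃O₁₀(OH)₂ = 0.87·24.305 + 2.13·55.845 + 1·39.098 + 1·26.982 + 3·28.085 + 12·15.999 + 2·1.008 = 484.434 g/mol.
Each formula unit contains 2.13 Fe, equivalent to 2.13/1 = 2.1300 mol FeO.
M(FeO) = 1×55.845 + 1×15.999 = 71.844 g/mol.
Mass of FeO per formula unit = 2.1300 × 71.844 = 153.028 g.
FeO wt% = 153.028 / 484.434 × 100 = 31.59%.

31.59 wt%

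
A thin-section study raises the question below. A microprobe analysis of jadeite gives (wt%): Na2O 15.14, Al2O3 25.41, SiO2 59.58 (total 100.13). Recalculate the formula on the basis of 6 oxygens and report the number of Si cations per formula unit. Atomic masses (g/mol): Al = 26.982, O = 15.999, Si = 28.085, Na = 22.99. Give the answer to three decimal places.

15.14 wt% Na2O ÷ 61.979 g/mol = 0.24428 mol, giving 0.48856 Na and 0.24428 O.
25.41 wt% Al2O3 ÷ 101.961 g/mol = 0.24921 mol, giving 0.49842 Al and 0.74763 O.
59.58 wt% SiO2 ÷ 60.083 g/mol = 0.99163 mol, giving 0.99163 Si and 1.98326 O.
Oxygen sums to 2.97517; scaling by 6/2.97517 = 2.01669 puts the formula on 6 O.
Si: 0.99163 × 2.01669 = 2.000 atoms per formula unit.

2.000 Si apfu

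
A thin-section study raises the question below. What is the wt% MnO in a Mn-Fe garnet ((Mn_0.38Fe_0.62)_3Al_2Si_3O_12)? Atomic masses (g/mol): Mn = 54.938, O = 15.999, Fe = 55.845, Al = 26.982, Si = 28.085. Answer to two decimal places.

Formula mass = 496.708 g/mol.
1.14 Mn → 1.1400 mol MnO per formula unit; M(MnO) = 70.937, so MnO mass = 80.868 g.
80.868/496.708 × 100 = 16.28 wt%.

16.28 wt%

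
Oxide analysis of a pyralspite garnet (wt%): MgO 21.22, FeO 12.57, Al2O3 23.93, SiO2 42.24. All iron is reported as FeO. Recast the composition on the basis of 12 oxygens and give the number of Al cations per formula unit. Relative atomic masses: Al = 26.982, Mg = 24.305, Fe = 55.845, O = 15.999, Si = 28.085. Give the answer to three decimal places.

MgO (M=40.304): mol = 0.52650; Mg = 0.52650, O = 0.52650.
FeO (M=71.844): mol = 0.17496; Fe = 0.17496, O = 0.17496.
Al2O3 (M=101.961): mol = 0.23470; Al = 0.46940, O = 0.70410.
SiO2 (M=60.083): mol = 0.70303; Si = 0.70303, O = 1.40606.
ΣO = 2.81162; factor = 12/ΣO = 4.26800.
Al apfu = 0.46940 × 4.26800 = 2.003.

2.003 Al apfu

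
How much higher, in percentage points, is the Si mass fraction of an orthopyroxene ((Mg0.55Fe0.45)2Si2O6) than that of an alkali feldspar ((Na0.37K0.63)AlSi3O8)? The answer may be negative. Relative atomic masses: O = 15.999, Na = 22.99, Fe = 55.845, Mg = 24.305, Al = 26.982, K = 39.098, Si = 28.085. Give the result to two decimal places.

-6.42 percentage points

First mineral: 56.170 g Si in 229.160 g formula = 24.51 wt% Si.
Second mineral: 84.255 g Si in 272.367 g formula = 30.93 wt% Si.
24.51% − 30.93% gives a difference of -6.42 percentage points.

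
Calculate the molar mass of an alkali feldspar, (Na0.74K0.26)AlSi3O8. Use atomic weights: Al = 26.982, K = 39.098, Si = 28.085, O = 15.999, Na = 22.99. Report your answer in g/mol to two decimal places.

The formula mass is the sum 0.74·22.99 + 0.26·39.098 + 1·26.982 + 3·28.085 + 8·15.999.

266.41 g/mol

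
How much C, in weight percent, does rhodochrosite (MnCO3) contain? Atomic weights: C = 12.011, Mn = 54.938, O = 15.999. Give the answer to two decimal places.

10.45 weight percent

Molar mass of MnCO3: 1·54.938 + 1·12.011 + 3·15.999 = 114.946 g/mol.
Mass of C per formula unit: 1 × 12.011 = 12.011 g.
Weight fraction C = 12.011 / 114.946 = 0.1045.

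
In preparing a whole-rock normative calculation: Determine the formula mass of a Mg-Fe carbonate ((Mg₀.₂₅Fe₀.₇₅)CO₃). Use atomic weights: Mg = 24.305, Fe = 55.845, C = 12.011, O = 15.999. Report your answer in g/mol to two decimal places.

107.97 g/mol

M = 0.25×24.305 + 0.75×55.845 + 1×12.011 + 3×15.999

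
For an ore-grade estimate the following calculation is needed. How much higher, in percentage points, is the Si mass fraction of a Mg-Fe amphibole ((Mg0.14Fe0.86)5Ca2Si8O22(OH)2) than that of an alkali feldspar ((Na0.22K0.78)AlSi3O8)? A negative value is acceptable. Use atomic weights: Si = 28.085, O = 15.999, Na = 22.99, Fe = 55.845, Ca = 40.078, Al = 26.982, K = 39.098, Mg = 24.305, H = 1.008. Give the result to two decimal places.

Si in (Mg0.14Fe0.86)5Ca2Si8O22(OH)2: molar mass 947.975 g/mol; 8×28.085 = 224.680 g → 23.70 wt%.
Si in (Na0.22K0.78)AlSi3O8: molar mass 274.783 g/mol; 3×28.085 = 84.255 g → 30.66 wt%.
Difference = 23.70 − 30.66 = -6.96 percentage points.

-6.96 percentage points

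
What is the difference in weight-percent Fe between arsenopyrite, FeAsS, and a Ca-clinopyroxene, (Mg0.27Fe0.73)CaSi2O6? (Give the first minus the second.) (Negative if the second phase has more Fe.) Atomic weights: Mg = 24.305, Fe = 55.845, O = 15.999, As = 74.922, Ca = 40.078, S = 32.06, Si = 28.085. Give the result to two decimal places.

M(FeAsS) = 162.827 g/mol, so wt% Fe = 55.845/162.827 × 100 = 34.30%.
M((Mg0.27Fe0.73)CaSi2O6) = 239.571 g/mol, so wt% Fe = 40.767/239.571 × 100 = 17.02%.
34.30 − 17.02 = 17.28 pp.

17.28 percentage points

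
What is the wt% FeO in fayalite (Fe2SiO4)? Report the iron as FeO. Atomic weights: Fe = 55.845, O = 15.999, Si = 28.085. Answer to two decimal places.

M(Fe2SiO4) = 203.771 g/mol; M(FeO) = 71.844 g/mol.
Moles FeO per formula unit = 2 Fe ÷ 1 = 2.0000.
FeO fraction = (2.0000 × 71.844) / 203.771 = 143.688/203.771 = 0.7051.

70.51 wt%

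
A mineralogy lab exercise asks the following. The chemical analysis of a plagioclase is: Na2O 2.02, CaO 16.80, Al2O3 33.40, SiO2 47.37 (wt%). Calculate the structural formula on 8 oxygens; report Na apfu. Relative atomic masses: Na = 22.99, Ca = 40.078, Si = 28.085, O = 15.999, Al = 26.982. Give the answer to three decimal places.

2.02 wt% Na2O ÷ 61.979 g/mol = 0.03259 mol, giving 0.06518 Na and 0.03259 O.
16.80 wt% CaO ÷ 56.077 g/mol = 0.29959 mol, giving 0.29959 Ca and 0.29959 O.
33.40 wt% Al2O3 ÷ 101.961 g/mol = 0.32758 mol, giving 0.65516 Al and 0.98274 O.
47.37 wt% SiO2 ÷ 60.083 g/mol = 0.78841 mol, giving 0.78841 Si and 1.57682 O.
Oxygen sums to 2.89174; scaling by 8/2.89174 = 2.76650 puts the formula on 8 O.
Na: 0.06518 × 2.76650 = 0.180 atoms per formula unit.

0.180 Na apfu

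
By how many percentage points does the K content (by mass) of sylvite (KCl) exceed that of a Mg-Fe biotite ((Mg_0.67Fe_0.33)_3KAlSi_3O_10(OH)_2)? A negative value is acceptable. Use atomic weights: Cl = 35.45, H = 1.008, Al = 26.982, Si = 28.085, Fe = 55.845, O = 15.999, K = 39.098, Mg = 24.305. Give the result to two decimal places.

M(KCl) = 74.548 g/mol, so wt% K = 39.098/74.548 × 100 = 52.45%.
M((Mg_0.67Fe_0.33)_3KAlSi_3O_10(OH)_2) = 448.479 g/mol, so wt% K = 39.098/448.479 × 100 = 8.72%.
52.45 − 8.72 = 43.73 pp.

43.73 percentage points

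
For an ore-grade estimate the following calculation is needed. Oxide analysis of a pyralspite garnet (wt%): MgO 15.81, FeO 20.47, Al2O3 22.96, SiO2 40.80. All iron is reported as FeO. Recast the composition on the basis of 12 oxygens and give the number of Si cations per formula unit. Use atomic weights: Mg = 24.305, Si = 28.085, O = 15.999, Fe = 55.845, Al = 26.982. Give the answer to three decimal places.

MgO (M=40.304): mol = 0.39227; Mg = 0.39227, O = 0.39227.
FeO (M=71.844): mol = 0.28492; Fe = 0.28492, O = 0.28492.
Al2O3 (M=101.961): mol = 0.22518; Al = 0.45036, O = 0.67554.
SiO2 (M=60.083): mol = 0.67906; Si = 0.67906, O = 1.35812.
ΣO = 2.71085; factor = 12/ΣO = 4.42666.
Si apfu = 0.67906 × 4.42666 = 3.006.

3.006 Si apfu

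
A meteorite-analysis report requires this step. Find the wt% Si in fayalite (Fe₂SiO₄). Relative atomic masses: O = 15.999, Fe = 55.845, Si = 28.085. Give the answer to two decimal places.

13.78 mass %

Molar mass of Fe₂SiO₄: 2·55.845 + 1·28.085 + 4·15.999 = 203.771 g/mol.
Mass of Si per formula unit: 1 × 28.085 = 28.085 g.
Weight fraction Si = 28.085 / 203.771 = 0.1378.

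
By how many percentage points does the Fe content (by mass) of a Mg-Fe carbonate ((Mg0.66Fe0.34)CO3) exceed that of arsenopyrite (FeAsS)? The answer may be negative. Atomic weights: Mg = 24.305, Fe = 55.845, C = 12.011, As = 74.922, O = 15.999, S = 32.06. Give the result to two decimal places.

M((Mg0.66Fe0.34)CO3) = 95.037 g/mol, so wt% Fe = 18.987/95.037 × 100 = 19.98%.
M(FeAsS) = 162.827 g/mol, so wt% Fe = 55.845/162.827 × 100 = 34.30%.
19.98 − 34.30 = -14.32 pp.

-14.32 percentage points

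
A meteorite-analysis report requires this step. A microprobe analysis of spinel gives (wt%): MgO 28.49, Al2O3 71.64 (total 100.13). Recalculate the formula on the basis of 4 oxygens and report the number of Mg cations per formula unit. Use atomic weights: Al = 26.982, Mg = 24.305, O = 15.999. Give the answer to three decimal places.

1.005 Mg apfu

MgO: 28.49/40.304 = 0.70688 mol → 0.70688 mol Mg, 0.70688 mol O.
Al2O3: 71.64/101.961 = 0.70262 mol → 1.40524 mol Al, 2.10786 mol O.
Total oxygen = 2.81474 mol. Normalization factor = 4/2.81474 = 1.42109.
Mg per 4 O = 0.70688 × 1.42109 = 1.005.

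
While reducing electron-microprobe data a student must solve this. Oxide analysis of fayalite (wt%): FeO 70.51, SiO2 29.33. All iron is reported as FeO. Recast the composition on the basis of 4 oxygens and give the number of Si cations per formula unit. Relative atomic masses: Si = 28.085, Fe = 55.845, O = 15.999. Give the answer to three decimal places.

0.997 Si apfu

FeO: 70.51/71.844 = 0.98143 mol → 0.98143 mol Fe, 0.98143 mol O.
SiO2: 29.33/60.083 = 0.48816 mol → 0.48816 mol Si, 0.97632 mol O.
Total oxygen = 1.95775 mol. Normalization factor = 4/1.95775 = 2.04316.
Si per 4 O = 0.48816 × 2.04316 = 0.997.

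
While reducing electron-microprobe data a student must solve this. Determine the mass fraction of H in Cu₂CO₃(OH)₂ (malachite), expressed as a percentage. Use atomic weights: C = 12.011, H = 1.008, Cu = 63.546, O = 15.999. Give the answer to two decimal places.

M(Cu₂CO₃(OH)₂) = 221.114 g/mol.
H contributes 2 × 1.008 = 2.016 g per mole.
2.016/221.114 = 0.0091 → 0.91%.

0.91 weight percent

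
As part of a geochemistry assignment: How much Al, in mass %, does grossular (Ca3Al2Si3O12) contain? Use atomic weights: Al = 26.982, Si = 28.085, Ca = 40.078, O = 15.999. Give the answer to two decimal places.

11.98 mass %

Molar mass of Ca3Al2Si3O12: 3×40.078 + 2×26.982 + 3×28.085 + 12×15.999 = 450.441 g/mol.
Mass of Al per formula unit: 2 × 26.982 = 53.964 g.
Weight fraction Al = 53.964 / 450.441 = 0.1198.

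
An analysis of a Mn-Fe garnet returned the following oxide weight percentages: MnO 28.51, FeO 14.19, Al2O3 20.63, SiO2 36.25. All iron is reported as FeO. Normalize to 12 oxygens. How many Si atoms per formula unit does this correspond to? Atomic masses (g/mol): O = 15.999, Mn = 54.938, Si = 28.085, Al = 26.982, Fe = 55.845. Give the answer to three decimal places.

28.51 wt% MnO ÷ 70.937 g/mol = 0.40191 mol, giving 0.40191 Mn and 0.40191 O.
14.19 wt% FeO ÷ 71.844 g/mol = 0.19751 mol, giving 0.19751 Fe and 0.19751 O.
20.63 wt% Al2O3 ÷ 101.961 g/mol = 0.20233 mol, giving 0.40466 Al and 0.60699 O.
36.25 wt% SiO2 ÷ 60.083 g/mol = 0.60333 mol, giving 0.60333 Si and 1.20666 O.
Oxygen sums to 2.41307; scaling by 12/2.41307 = 4.97292 puts the formula on 12 O.
Si: 0.60333 × 4.97292 = 3.000 atoms per formula unit.

3.000 Si apfu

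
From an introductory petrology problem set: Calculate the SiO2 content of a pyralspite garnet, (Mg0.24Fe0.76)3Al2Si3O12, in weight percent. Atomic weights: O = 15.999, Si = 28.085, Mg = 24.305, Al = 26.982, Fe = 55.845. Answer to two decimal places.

Formula mass = 475.033 g/mol.
3 Si → 3.0000 mol SiO2 per formula unit; M(SiO2) = 60.083, so SiO2 mass = 180.249 g.
180.249/475.033 × 100 = 37.94 wt%.

37.94 wt%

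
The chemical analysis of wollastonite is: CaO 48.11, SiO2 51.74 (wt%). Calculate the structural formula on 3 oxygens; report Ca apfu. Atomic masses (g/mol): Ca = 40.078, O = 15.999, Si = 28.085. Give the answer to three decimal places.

0.998 Ca apfu

CaO: 48.11/56.077 = 0.85793 mol → 0.85793 mol Ca, 0.85793 mol O.
SiO2: 51.74/60.083 = 0.86114 mol → 0.86114 mol Si, 1.72228 mol O.
Total oxygen = 2.58021 mol. Normalization factor = 3/2.58021 = 1.16270.
Ca per 3 O = 0.85793 × 1.16270 = 0.998.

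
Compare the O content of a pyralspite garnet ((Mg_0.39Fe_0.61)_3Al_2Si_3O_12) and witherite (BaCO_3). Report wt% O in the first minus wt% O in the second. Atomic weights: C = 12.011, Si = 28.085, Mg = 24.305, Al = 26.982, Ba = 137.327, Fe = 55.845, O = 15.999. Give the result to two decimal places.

M((Mg_0.39Fe_0.61)_3Al_2Si_3O_12) = 460.840 g/mol, so wt% O = 191.988/460.840 × 100 = 41.66%.
M(BaCO_3) = 197.335 g/mol, so wt% O = 47.997/197.335 × 100 = 24.32%.
41.66 − 24.32 = 17.34 pp.

17.34 percentage points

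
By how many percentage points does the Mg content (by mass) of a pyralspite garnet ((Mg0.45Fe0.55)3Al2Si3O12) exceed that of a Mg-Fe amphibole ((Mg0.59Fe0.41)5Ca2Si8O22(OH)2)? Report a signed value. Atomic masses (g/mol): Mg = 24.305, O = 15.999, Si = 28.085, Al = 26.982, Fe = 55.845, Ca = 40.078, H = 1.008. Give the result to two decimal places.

-0.97 percentage points

Mg in (Mg0.45Fe0.55)3Al2Si3O12: molar mass 455.163 g/mol; 1.35×24.305 = 32.812 g → 7.21 wt%.
Mg in (Mg0.59Fe0.41)5Ca2Si8O22(OH)2: molar mass 877.010 g/mol; 2.95×24.305 = 71.700 g → 8.18 wt%.
Difference = 7.21 − 8.18 = -0.97 percentage points.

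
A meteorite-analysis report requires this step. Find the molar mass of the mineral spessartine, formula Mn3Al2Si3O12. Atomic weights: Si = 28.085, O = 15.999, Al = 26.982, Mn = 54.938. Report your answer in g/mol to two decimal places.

495.02 g/mol

The formula mass is the sum 3×54.938 + 2×26.982 + 3×28.085 + 12×15.999.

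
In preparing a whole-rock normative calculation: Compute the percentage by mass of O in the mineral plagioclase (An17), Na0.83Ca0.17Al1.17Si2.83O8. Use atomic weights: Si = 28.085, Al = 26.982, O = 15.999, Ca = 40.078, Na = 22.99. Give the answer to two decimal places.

48.31 weight percent

Formula mass = 0.83×22.99 + 0.17×40.078 + 1.17×26.982 + 2.83×28.085 + 8×15.999 = 264.936 g/mol, of which 127.992 g is O.
So O makes up 127.992/264.936 = 0.4831 of the mass, i.e. 48.31%.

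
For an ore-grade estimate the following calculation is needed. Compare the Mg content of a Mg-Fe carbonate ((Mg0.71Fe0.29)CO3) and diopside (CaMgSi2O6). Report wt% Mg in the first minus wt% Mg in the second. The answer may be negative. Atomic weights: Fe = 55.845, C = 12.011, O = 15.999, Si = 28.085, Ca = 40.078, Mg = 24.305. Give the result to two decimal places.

First mineral: 17.257 g Mg in 93.460 g formula = 18.46 wt% Mg.
Second mineral: 24.305 g Mg in 216.547 g formula = 11.22 wt% Mg.
18.46% − 11.22% gives a difference of 7.24 percentage points.

7.24 percentage points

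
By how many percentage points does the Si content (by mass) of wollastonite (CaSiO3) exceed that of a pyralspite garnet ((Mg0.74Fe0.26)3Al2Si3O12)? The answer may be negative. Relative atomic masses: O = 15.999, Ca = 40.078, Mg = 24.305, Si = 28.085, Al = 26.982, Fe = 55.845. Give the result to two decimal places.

Si in CaSiO3: molar mass 116.160 g/mol; 1×28.085 = 28.085 g → 24.18 wt%.
Si in (Mg0.74Fe0.26)3Al2Si3O12: molar mass 427.723 g/mol; 3×28.085 = 84.255 g → 19.70 wt%.
Difference = 24.18 − 19.70 = 4.48 percentage points.

4.48 percentage points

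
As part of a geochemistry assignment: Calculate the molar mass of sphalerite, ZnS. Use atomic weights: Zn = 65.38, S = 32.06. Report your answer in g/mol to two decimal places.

97.44 g/mol

The formula mass is the sum 1×65.38 + 1×32.06.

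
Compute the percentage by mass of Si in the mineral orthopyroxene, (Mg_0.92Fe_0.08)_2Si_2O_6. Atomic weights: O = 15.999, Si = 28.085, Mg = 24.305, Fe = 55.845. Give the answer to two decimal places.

M((Mg_0.92Fe_0.08)_2Si_2O_6) = 205.820 g/mol.
Si contributes 2 × 28.085 = 56.170 g per mole.
56.170/205.820 = 0.2729 → 27.29%.

27.29 mass %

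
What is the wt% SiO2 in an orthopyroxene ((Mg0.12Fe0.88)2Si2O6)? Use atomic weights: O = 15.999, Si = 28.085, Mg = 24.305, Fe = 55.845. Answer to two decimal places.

46.89 wt%

Molar mass of (Mg0.12Fe0.88)2Si2O6 = 0.24·24.305 + 1.76·55.845 + 2·28.085 + 6·15.999 = 256.284 g/mol.
Each formula unit contains 2 Si, equivalent to 2/1 = 2.0000 mol SiO2.
M(SiO2) = 1×28.085 + 2×15.999 = 60.083 g/mol.
Mass of SiO2 per formula unit = 2.0000 × 60.083 = 120.166 g.
SiO2 wt% = 120.166 / 256.284 × 100 = 46.89%.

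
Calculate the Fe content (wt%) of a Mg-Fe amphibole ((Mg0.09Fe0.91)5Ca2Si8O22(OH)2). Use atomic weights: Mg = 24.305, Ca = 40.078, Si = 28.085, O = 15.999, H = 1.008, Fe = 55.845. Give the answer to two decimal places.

26.58 wt%

M((Mg0.09Fe0.91)5Ca2Si8O22(OH)2) = 955.860 g/mol.
Fe contributes 4.55 × 55.845 = 254.095 g per mole.
254.095/955.860 = 0.2658 → 26.58%.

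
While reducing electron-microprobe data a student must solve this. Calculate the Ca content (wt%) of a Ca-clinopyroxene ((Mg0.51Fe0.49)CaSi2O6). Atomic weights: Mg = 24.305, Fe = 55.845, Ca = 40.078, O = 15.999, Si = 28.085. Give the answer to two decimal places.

17.27 wt%

M((Mg0.51Fe0.49)CaSi2O6) = 232.002 g/mol.
Ca contributes 1 × 40.078 = 40.078 g per mole.
40.078/232.002 = 0.1727 → 17.27%.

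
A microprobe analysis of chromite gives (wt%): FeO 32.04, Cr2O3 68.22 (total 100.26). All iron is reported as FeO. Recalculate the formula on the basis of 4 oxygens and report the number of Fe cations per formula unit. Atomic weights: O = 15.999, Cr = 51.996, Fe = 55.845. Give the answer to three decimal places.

0.995 Fe apfu

FeO: 32.04/71.844 = 0.44597 mol → 0.44597 mol Fe, 0.44597 mol O.
Cr2O3: 68.22/151.989 = 0.44885 mol → 0.89770 mol Cr, 1.34655 mol O.
Total oxygen = 1.79252 mol. Normalization factor = 4/1.79252 = 2.23150.
Fe per 4 O = 0.44597 × 2.23150 = 0.995.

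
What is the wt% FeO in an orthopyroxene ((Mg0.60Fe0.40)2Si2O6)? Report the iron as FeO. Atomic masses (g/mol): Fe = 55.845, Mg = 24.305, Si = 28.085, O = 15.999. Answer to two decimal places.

25.43 wt%

Formula mass = 226.006 g/mol.
0.80 Fe → 0.8000 mol FeO per formula unit; M(FeO) = 71.844, so FeO mass = 57.475 g.
57.475/226.006 × 100 = 25.43 wt%.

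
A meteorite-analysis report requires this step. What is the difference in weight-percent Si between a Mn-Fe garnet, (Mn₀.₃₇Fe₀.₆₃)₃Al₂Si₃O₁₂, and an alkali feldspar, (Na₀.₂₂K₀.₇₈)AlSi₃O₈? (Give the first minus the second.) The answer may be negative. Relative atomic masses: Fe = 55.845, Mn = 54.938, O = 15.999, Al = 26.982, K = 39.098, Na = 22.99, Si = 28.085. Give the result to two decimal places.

First mineral: 84.255 g Si in 496.735 g formula = 16.96 wt% Si.
Second mineral: 84.255 g Si in 274.783 g formula = 30.66 wt% Si.
16.96% − 30.66% gives a difference of -13.70 percentage points.

-13.70 percentage points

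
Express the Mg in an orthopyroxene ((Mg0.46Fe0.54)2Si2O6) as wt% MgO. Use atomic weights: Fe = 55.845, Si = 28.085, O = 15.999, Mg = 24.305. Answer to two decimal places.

M((Mg0.46Fe0.54)2Si2O6) = 234.837 g/mol; M(MgO) = 40.304 g/mol.
Moles MgO per formula unit = 0.92 Mg ÷ 1 = 0.9200.
MgO fraction = (0.9200 × 40.304) / 234.837 = 37.080/234.837 = 0.1579.

15.79 wt%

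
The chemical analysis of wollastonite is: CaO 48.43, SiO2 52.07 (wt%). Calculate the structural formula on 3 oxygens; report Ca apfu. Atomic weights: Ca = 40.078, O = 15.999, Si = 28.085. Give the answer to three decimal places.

48.43 wt% CaO ÷ 56.077 g/mol = 0.86363 mol, giving 0.86363 Ca and 0.86363 O.
52.07 wt% SiO2 ÷ 60.083 g/mol = 0.86663 mol, giving 0.86663 Si and 1.73326 O.
Oxygen sums to 2.59689; scaling by 3/2.59689 = 1.15523 puts the formula on 3 O.
Ca: 0.86363 × 1.15523 = 0.998 atoms per formula unit.

0.998 Ca apfu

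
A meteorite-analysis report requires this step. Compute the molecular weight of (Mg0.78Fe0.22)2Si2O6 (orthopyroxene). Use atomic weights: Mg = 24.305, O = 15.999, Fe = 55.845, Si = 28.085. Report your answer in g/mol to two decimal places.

Mg: 1.56 × 24.305 = 37.9158
Fe: 0.44 × 55.845 = 24.5718
Si: 2 × 28.085 = 56.1700
O: 6 × 15.999 = 95.9940
Summing the contributions gives the formula mass.

214.65 g/mol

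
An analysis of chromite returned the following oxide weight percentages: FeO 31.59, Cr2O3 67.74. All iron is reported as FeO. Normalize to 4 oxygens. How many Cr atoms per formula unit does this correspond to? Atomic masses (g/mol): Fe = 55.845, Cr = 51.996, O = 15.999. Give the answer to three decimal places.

FeO (M=71.844): mol = 0.43970; Fe = 0.43970, O = 0.43970.
Cr2O3 (M=151.989): mol = 0.44569; Cr = 0.89138, O = 1.33707.
ΣO = 1.77677; factor = 4/ΣO = 2.25128.
Cr apfu = 0.89138 × 2.25128 = 2.007.

2.007 Cr apfu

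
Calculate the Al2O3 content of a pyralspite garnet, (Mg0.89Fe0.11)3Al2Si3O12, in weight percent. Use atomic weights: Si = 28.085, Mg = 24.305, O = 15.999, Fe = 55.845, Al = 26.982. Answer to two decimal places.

M((Mg0.89Fe0.11)3Al2Si3O12) = 413.530 g/mol; M(Al2O3) = 101.961 g/mol.
Moles Al2O3 per formula unit = 2 Al ÷ 2 = 1.0000.
Al2O3 fraction = (1.0000 × 101.961) / 413.530 = 101.961/413.530 = 0.2466.

24.66 wt%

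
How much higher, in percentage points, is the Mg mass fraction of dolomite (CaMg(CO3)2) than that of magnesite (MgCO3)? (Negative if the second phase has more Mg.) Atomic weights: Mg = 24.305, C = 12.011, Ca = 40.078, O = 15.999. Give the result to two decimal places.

Mg in CaMg(CO3)2: molar mass 184.399 g/mol; 1×24.305 = 24.305 g → 13.18 wt%.
Mg in MgCO3: molar mass 84.313 g/mol; 1×24.305 = 24.305 g → 28.83 wt%.
Difference = 13.18 − 28.83 = -15.65 percentage points.

-15.65 percentage points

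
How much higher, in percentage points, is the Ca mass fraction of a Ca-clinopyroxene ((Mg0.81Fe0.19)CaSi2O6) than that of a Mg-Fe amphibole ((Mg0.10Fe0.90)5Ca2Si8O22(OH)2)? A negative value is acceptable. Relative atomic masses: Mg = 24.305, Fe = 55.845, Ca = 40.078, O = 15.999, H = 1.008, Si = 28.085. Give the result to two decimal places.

9.61 percentage points

M((Mg0.81Fe0.19)CaSi2O6) = 222.540 g/mol, so wt% Ca = 40.078/222.540 × 100 = 18.01%.
M((Mg0.10Fe0.90)5Ca2Si8O22(OH)2) = 954.283 g/mol, so wt% Ca = 80.156/954.283 × 100 = 8.40%.
18.01 − 8.40 = 9.61 pp.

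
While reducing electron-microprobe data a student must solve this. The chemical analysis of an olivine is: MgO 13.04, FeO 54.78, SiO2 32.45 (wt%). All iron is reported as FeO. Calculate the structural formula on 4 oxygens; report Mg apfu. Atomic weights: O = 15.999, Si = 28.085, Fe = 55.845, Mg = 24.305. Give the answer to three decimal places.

0.597 Mg apfu

MgO (M=40.304): mol = 0.32354; Mg = 0.32354, O = 0.32354.
FeO (M=71.844): mol = 0.76249; Fe = 0.76249, O = 0.76249.
SiO2 (M=60.083): mol = 0.54009; Si = 0.54009, O = 1.08018.
ΣO = 2.16621; factor = 4/ΣO = 1.84654.
Mg apfu = 0.32354 × 1.84654 = 0.597.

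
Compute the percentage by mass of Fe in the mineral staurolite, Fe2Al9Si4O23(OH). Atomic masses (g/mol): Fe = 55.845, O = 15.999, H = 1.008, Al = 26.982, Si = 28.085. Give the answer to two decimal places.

13.11 wt%

M(Fe2Al9Si4O23(OH)) = 851.852 g/mol.
Fe contributes 2 × 55.845 = 111.690 g per mole.
111.690/851.852 = 0.1311 → 13.11%.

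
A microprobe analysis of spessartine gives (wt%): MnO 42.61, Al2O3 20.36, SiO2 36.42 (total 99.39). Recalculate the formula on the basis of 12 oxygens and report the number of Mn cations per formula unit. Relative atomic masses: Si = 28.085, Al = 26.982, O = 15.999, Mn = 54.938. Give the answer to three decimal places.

42.61 wt% MnO ÷ 70.937 g/mol = 0.60067 mol, giving 0.60067 Mn and 0.60067 O.
20.36 wt% Al2O3 ÷ 101.961 g/mol = 0.19968 mol, giving 0.39936 Al and 0.59904 O.
36.42 wt% SiO2 ÷ 60.083 g/mol = 0.60616 mol, giving 0.60616 Si and 1.21232 O.
Oxygen sums to 2.41203; scaling by 12/2.41203 = 4.97506 puts the formula on 12 O.
Mn: 0.60067 × 4.97506 = 2.988 atoms per formula unit.

2.988 Mn apfu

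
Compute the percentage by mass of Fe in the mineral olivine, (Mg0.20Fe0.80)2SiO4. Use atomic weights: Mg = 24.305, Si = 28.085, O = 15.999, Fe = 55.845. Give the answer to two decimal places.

46.74 wt%

Formula mass = 0.40·24.305 + 1.60·55.845 + 1·28.085 + 4·15.999 = 191.155 g/mol, of which 89.352 g is Fe.
So Fe makes up 89.352/191.155 = 0.4674 of the mass, i.e. 46.74%.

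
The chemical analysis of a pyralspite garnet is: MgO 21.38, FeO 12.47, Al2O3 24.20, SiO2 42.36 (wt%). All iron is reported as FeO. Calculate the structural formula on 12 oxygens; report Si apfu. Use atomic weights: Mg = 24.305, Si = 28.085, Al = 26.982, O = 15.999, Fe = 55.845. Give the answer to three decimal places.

2.994 Si apfu

21.38 wt% MgO ÷ 40.304 g/mol = 0.53047 mol, giving 0.53047 Mg and 0.53047 O.
12.47 wt% FeO ÷ 71.844 g/mol = 0.17357 mol, giving 0.17357 Fe and 0.17357 O.
24.20 wt% Al2O3 ÷ 101.961 g/mol = 0.23735 mol, giving 0.47470 Al and 0.71205 O.
42.36 wt% SiO2 ÷ 60.083 g/mol = 0.70502 mol, giving 0.70502 Si and 1.41004 O.
Oxygen sums to 2.82613; scaling by 12/2.82613 = 4.24609 puts the formula on 12 O.
Si: 0.70502 × 4.24609 = 2.994 atoms per formula unit.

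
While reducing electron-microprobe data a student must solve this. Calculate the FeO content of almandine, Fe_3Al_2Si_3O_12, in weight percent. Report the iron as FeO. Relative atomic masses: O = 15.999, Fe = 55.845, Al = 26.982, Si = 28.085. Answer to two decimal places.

43.30 wt%

M(Fe_3Al_2Si_3O_12) = 497.742 g/mol; M(FeO) = 71.844 g/mol.
Moles FeO per formula unit = 3 Fe ÷ 1 = 3.0000.
FeO fraction = (3.0000 × 71.844) / 497.742 = 215.532/497.742 = 0.4330.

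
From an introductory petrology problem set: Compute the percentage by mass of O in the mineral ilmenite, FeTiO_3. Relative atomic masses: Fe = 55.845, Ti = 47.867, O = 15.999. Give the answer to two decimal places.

31.64 wt%

Formula mass = 1*55.845 + 1*47.867 + 3*15.999 = 151.709 g/mol, of which 47.997 g is O.
So O makes up 47.997/151.709 = 0.3164 of the mass, i.e. 31.64%.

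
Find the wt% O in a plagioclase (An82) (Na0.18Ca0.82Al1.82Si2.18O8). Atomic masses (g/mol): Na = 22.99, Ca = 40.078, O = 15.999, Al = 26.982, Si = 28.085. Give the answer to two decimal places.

46.49 wt%

M(Na0.18Ca0.82Al1.82Si2.18O8) = 275.327 g/mol.
O contributes 8 × 15.999 = 127.992 g per mole.
127.992/275.327 = 0.4649 → 46.49%.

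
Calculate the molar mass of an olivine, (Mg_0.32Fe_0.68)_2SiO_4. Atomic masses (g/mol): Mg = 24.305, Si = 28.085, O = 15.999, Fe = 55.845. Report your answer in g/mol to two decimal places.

183.59 g/mol

Mg: 0.64 × 24.305 = 15.5552
Fe: 1.36 × 55.845 = 75.9492
Si: 1 × 28.085 = 28.0850
O: 4 × 15.999 = 63.9960
Summing the contributions gives the formula mass.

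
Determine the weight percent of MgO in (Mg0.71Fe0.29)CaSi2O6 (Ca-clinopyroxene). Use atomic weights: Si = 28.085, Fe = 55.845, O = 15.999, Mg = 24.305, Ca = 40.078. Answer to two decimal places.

M((Mg0.71Fe0.29)CaSi2O6) = 225.694 g/mol; M(MgO) = 40.304 g/mol.
Moles MgO per formula unit = 0.71 Mg ÷ 1 = 0.7100.
MgO fraction = (0.7100 × 40.304) / 225.694 = 28.616/225.694 = 0.1268.

12.68 wt%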